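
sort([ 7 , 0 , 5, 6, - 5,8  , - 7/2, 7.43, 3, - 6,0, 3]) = [ - 6,-5,-7/2, 0,0,3,3,5,6, 7,7.43, 8]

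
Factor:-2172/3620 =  - 3/5= -3^1*5^(-1)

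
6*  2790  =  16740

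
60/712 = 15/178  =  0.08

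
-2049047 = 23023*( - 89 )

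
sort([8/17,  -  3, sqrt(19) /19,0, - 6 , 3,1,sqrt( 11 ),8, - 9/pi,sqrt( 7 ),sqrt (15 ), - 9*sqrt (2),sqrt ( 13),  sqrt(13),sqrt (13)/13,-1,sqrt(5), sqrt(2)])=[ - 9*sqrt ( 2),-6, - 3,- 9/pi, - 1,0, sqrt(19 )/19,sqrt( 13 ) /13, 8/17, 1,sqrt(2),sqrt ( 5 ),sqrt ( 7), 3, sqrt(11),  sqrt(13), sqrt (13 ),sqrt ( 15) , 8]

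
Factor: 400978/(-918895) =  - 2^1*5^ ( - 1) * 37^( - 1 )*157^1*1277^1*4967^( - 1 )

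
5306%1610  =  476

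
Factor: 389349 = 3^2* 43261^1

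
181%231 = 181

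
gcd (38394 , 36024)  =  474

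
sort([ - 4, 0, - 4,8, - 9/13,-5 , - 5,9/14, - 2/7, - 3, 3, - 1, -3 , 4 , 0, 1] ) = [ - 5,  -  5, - 4, - 4, - 3 , - 3, - 1, - 9/13, - 2/7, 0,0 , 9/14 , 1,3,4, 8 ] 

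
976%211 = 132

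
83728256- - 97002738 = 180730994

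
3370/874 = 1685/437  =  3.86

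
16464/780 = 1372/65=21.11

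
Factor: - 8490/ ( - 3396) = 2^( - 1)*5^1=5/2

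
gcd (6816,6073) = 1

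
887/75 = 11 + 62/75 = 11.83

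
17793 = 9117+8676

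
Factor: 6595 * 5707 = 5^1*13^1*439^1*1319^1 = 37637665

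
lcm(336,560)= 1680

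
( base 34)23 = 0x47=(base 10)71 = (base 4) 1013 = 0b1000111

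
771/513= 1 + 86/171 = 1.50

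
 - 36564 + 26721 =- 9843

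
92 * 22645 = 2083340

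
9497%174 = 101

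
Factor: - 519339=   -3^1*331^1*523^1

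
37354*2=74708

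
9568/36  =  265 + 7/9 = 265.78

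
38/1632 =19/816  =  0.02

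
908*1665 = 1511820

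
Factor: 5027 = 11^1 * 457^1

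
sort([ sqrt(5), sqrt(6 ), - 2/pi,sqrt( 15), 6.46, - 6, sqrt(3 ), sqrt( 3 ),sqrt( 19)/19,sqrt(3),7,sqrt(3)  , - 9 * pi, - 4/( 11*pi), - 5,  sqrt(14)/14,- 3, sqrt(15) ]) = [ - 9 * pi, - 6, - 5, - 3, - 2/pi, - 4/(11 * pi), sqrt (19 )/19, sqrt( 14) /14, sqrt (3 ),sqrt(3 ), sqrt( 3), sqrt(3),  sqrt(5), sqrt(6 ),sqrt( 15 ), sqrt(15), 6.46 , 7] 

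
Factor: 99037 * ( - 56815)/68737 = -5^1* 11^1 * 97^1  *  1021^1*1033^1 * 68737^(-1) = - 5626787155/68737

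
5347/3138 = 1 + 2209/3138=1.70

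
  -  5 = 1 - 6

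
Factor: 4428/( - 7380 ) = -3^1 * 5^(-1) = - 3/5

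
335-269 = 66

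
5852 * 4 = 23408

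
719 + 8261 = 8980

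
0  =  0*426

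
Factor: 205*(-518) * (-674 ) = 71572060 = 2^2*5^1*7^1 * 37^1 *41^1 * 337^1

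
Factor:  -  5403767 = -43^1*125669^1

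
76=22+54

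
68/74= 34/37 = 0.92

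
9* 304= 2736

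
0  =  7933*0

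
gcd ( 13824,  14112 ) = 288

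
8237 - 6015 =2222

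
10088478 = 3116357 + 6972121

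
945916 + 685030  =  1630946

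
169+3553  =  3722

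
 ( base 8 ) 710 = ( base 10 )456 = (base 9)556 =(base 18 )176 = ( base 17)19E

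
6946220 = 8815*788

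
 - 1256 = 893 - 2149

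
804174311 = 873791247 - 69616936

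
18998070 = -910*( - 20877)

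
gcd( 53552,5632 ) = 16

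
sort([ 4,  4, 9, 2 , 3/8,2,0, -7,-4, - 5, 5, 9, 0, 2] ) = [ - 7, - 5,-4 , 0, 0, 3/8,2, 2, 2, 4, 4,5,9,9 ] 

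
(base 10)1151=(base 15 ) 51B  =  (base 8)2177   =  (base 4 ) 101333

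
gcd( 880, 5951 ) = 11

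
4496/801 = 5 + 491/801 = 5.61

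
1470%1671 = 1470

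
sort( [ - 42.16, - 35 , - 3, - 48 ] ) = [ - 48,  -  42.16, - 35, - 3]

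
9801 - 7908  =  1893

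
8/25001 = 8/25001= 0.00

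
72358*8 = 578864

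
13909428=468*29721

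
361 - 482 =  - 121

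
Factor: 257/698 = 2^(- 1 )*257^1  *349^(-1 )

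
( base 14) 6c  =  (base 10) 96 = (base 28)3C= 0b1100000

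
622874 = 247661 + 375213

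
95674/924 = 103 + 251/462=103.54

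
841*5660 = 4760060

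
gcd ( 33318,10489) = 617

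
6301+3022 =9323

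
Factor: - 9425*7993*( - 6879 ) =3^1*5^2*13^1  *  29^1 *2293^1*7993^1 = 518222757975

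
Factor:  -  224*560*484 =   -  2^11*5^1*7^2*11^2 = - 60712960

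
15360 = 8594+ 6766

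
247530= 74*3345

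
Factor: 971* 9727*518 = 4892467006 = 2^1*7^1*37^1*71^1 * 137^1*971^1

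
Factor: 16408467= 3^3*607721^1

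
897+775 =1672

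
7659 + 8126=15785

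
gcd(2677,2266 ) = 1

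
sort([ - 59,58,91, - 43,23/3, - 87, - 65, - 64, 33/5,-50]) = [-87,-65 ,-64 ,-59, -50, - 43,  33/5 , 23/3,58,91] 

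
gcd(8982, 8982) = 8982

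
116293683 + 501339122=617632805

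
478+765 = 1243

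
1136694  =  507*2242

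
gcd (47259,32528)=1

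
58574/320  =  29287/160 = 183.04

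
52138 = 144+51994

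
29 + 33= 62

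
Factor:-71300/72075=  - 2^2*3^(-1 )*23^1*31^( - 1) = - 92/93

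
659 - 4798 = - 4139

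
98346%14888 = 9018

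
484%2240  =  484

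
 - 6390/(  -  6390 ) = 1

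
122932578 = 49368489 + 73564089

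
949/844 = 949/844 = 1.12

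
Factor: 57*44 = 2508 = 2^2 * 3^1*11^1*19^1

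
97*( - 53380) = -5177860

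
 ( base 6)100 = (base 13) 2a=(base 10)36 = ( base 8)44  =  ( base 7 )51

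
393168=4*98292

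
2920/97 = 30 +10/97 =30.10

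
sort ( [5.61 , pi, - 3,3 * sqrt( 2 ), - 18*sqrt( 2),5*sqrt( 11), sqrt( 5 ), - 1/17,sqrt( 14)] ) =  [ - 18*sqrt( 2),-3,-1/17, sqrt(5),pi, sqrt(14), 3*sqrt ( 2 ), 5.61,  5*sqrt( 11)] 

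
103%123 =103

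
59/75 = 59/75 = 0.79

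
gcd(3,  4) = 1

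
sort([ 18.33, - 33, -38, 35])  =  [ - 38,  -  33,18.33, 35] 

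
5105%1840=1425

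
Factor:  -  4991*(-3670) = 2^1*5^1 * 7^1*23^1*31^1 * 367^1 = 18316970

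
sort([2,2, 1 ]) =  [ 1, 2, 2] 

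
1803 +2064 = 3867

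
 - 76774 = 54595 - 131369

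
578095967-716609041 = - 138513074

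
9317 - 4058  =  5259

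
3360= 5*672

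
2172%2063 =109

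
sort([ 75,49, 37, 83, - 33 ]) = [ - 33,37, 49, 75,  83 ] 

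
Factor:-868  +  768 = - 2^2 * 5^2 = -100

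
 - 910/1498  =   - 65/107  =  - 0.61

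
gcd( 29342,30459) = 1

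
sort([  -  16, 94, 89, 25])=[  -  16,25,  89, 94 ] 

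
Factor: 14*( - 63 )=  - 882 = -2^1*3^2*7^2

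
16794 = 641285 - 624491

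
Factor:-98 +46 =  - 2^2*13^1 = -52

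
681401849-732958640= - 51556791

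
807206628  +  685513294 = 1492719922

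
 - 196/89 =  - 3 + 71/89  =  - 2.20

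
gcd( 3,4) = 1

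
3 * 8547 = 25641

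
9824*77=756448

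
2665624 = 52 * 51262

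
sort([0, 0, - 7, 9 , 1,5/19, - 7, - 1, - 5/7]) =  [ - 7 , - 7, - 1, - 5/7, 0, 0, 5/19, 1,9 ]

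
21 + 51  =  72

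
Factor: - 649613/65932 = -2^( - 2 )  *53^( - 1)*311^ ( - 1 )*649613^1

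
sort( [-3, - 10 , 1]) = [ - 10, - 3, 1] 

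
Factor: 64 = 2^6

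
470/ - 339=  - 2 + 208/339 = - 1.39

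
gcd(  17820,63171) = 9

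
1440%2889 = 1440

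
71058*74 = 5258292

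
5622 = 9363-3741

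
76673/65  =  76673/65 = 1179.58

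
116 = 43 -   -  73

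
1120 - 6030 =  - 4910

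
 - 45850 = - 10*4585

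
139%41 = 16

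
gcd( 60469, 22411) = 1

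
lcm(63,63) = 63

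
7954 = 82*97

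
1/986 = 1/986 = 0.00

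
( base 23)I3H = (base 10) 9608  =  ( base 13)44B1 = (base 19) 17bd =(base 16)2588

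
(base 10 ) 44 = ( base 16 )2C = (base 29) 1f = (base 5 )134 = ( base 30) 1E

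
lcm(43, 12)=516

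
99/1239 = 33/413= 0.08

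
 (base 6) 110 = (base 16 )2A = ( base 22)1K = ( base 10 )42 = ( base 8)52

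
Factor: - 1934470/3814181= - 2^1 * 5^1*7^( -1 )* 193447^1*544883^( - 1 )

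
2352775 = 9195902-6843127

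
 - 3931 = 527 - 4458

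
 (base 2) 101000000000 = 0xa00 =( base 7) 10315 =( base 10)2560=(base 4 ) 220000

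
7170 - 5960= 1210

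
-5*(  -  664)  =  3320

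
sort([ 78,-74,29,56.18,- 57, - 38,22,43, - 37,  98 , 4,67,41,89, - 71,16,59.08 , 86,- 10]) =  [- 74, - 71,- 57, - 38, - 37,-10,4, 16,  22,  29,41,43,56.18,59.08,67,78,86,89,98]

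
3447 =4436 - 989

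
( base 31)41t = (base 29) 4ii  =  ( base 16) f40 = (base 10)3904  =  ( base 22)81a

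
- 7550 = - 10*755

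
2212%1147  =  1065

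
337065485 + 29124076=366189561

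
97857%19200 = 1857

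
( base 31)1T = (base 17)39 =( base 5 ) 220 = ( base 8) 74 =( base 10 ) 60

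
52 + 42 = 94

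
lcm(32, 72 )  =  288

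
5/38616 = 5/38616  =  0.00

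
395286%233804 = 161482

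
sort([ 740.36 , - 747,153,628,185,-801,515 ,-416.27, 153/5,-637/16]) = [ -801 , - 747, - 416.27,-637/16, 153/5,153,  185 , 515,628,740.36]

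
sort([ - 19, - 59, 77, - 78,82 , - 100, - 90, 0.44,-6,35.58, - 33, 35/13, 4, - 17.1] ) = [ - 100, - 90,  -  78, - 59, - 33, - 19, - 17.1, - 6,0.44,35/13,4, 35.58, 77,82 ] 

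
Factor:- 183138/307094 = -3^1*131^1*659^(-1 ) = - 393/659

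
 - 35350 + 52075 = 16725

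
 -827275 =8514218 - 9341493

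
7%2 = 1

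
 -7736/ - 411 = 18+ 338/411= 18.82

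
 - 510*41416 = - 21122160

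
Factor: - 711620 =-2^2*5^1*7^1*13^1*17^1*23^1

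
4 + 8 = 12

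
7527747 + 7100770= 14628517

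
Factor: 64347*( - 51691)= - 3326160777   =  - 3^1*89^1*241^1 *51691^1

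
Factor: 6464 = 2^6*101^1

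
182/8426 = 91/4213 = 0.02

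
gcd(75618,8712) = 18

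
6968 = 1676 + 5292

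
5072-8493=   -3421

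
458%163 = 132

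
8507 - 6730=1777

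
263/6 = 263/6 =43.83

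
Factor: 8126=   2^1*17^1*239^1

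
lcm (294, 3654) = 25578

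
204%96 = 12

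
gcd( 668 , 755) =1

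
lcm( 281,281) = 281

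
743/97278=743/97278 =0.01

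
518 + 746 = 1264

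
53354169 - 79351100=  - 25996931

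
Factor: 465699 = 3^1*13^1 *11941^1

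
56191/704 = 56191/704 = 79.82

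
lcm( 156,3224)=9672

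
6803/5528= 6803/5528 = 1.23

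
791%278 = 235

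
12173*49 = 596477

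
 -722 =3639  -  4361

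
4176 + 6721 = 10897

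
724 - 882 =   -  158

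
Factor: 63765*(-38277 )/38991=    - 813577635/12997 = - 3^3*5^1*13^1*41^( - 1) *109^1*317^( - 1)*4253^1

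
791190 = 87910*9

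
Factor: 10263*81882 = 840354966 = 2^1*3^3*11^1 * 311^1 * 4549^1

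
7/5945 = 7/5945 = 0.00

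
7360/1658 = 4 + 364/829   =  4.44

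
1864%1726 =138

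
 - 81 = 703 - 784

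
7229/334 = 21 + 215/334 =21.64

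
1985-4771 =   -  2786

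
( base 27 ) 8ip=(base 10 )6343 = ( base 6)45211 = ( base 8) 14307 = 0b1100011000111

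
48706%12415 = 11461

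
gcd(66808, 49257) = 1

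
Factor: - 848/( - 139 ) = 2^4*53^1*139^(  -  1 )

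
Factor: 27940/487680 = 2^( - 6 ) * 3^(-1 )*11^1= 11/192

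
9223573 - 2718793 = 6504780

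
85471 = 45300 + 40171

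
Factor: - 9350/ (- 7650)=11/9 = 3^( - 2)*11^1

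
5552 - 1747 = 3805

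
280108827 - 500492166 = -220383339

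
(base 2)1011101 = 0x5D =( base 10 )93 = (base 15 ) 63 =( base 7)162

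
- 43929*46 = -2020734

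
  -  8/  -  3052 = 2/763 = 0.00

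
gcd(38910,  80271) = 3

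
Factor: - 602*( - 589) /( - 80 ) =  - 2^( - 3) *5^( - 1)*7^1*19^1*31^1*43^1   =  - 177289/40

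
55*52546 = 2890030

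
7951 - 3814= 4137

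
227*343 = 77861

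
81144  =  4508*18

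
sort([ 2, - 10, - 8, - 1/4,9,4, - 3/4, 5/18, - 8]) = [ - 10, - 8, - 8, - 3/4, - 1/4,5/18,2, 4,9]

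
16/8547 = 16/8547=0.00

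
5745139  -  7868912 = -2123773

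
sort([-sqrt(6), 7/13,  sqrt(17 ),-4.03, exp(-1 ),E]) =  [ - 4.03, - sqrt( 6), exp( - 1) , 7/13,E, sqrt( 17)]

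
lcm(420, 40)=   840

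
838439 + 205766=1044205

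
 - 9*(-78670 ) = 708030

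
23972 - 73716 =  - 49744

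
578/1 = 578=578.00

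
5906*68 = 401608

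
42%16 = 10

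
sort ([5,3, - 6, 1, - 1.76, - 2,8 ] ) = [-6 , - 2, - 1.76, 1 , 3, 5, 8 ]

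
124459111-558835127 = -434376016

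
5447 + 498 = 5945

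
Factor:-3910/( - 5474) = 5^1* 7^( - 1) = 5/7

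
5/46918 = 5/46918 =0.00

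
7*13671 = 95697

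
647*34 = 21998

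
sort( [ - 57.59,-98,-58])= [ - 98, - 58, - 57.59]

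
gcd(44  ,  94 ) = 2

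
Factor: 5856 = 2^5*3^1 * 61^1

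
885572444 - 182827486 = 702744958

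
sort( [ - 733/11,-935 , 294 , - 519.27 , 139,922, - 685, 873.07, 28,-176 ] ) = [  -  935,-685, - 519.27, - 176, - 733/11 , 28,139,  294,  873.07, 922]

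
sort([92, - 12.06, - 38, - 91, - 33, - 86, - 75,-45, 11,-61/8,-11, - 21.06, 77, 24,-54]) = [ - 91, - 86,  -  75,-54,-45,-38,-33, - 21.06, - 12.06 , - 11, - 61/8,11,24, 77, 92]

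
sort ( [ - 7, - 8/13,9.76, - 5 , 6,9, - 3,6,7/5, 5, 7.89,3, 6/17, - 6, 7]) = [ - 7 , - 6, - 5 , - 3, - 8/13, 6/17,7/5,3,5, 6,6,7,7.89,9,9.76]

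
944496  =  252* 3748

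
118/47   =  2 + 24/47 = 2.51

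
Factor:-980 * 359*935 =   -  2^2 *5^2*7^2*11^1*17^1 * 359^1= - 328951700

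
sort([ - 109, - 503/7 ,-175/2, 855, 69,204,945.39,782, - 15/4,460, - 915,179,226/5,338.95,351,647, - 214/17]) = [ - 915, - 109,-175/2, - 503/7, - 214/17, - 15/4, 226/5 , 69 , 179,204,338.95, 351,460,647,782,855, 945.39] 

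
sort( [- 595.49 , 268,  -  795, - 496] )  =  [-795, -595.49,-496,268 ] 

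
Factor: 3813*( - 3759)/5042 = -14333067/5042 = -  2^( - 1 )*3^2*7^1*31^1*41^1*179^1*2521^(- 1) 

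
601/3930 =601/3930=0.15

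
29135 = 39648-10513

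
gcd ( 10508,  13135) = 2627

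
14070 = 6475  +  7595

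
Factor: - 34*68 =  - 2^3 * 17^2= - 2312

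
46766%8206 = 5736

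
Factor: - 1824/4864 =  - 2^ ( - 3)* 3^1 = -3/8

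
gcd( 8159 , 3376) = 1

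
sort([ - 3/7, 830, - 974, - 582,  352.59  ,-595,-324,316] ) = [  -  974, - 595, -582 ,- 324, - 3/7, 316, 352.59,  830]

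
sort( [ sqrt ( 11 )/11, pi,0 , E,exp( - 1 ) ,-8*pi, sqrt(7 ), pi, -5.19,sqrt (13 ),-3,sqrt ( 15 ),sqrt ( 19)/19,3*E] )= [-8*pi, - 5.19,-3,0,sqrt( 19 )/19, sqrt(11)/11,exp( - 1),sqrt (7), E , pi, pi,sqrt( 13 ) , sqrt( 15 ) , 3 *E ] 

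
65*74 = 4810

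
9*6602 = 59418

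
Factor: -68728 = - 2^3*11^2 * 71^1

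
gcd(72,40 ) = 8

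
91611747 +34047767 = 125659514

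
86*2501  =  215086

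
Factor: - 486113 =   -  101^1*  4813^1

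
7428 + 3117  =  10545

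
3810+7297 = 11107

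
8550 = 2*4275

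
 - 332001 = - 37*8973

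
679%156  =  55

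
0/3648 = 0 = 0.00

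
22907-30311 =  - 7404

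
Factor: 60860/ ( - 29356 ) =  - 5^1*17^1*41^(-1 ) = -85/41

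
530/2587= 530/2587 = 0.20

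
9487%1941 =1723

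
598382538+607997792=1206380330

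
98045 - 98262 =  - 217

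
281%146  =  135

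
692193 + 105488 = 797681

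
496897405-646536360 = -149638955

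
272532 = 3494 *78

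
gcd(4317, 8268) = 3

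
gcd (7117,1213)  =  1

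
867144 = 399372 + 467772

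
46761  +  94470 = 141231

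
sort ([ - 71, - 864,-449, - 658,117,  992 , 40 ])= [ - 864, - 658,- 449 , - 71,40, 117, 992] 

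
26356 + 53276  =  79632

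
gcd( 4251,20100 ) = 3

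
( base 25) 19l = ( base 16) 367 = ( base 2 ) 1101100111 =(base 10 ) 871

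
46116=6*7686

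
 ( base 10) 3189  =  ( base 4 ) 301311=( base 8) 6165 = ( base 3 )11101010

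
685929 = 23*29823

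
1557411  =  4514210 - 2956799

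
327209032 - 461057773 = -133848741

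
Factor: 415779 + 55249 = 471028  =  2^2*  117757^1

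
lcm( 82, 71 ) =5822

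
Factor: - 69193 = - 69193^1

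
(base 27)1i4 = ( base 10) 1219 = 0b10011000011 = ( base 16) 4c3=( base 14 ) 631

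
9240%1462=468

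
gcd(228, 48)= 12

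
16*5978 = 95648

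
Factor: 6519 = 3^1*41^1*53^1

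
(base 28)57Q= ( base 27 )5IB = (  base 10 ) 4142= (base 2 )1000000101110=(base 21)985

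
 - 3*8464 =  - 25392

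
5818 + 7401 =13219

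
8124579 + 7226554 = 15351133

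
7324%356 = 204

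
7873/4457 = 7873/4457 = 1.77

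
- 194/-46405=194/46405 = 0.00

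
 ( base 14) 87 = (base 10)119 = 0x77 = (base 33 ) 3K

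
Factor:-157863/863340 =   -  2^(-2)*5^(-1)*101^1*521^1*14389^(-1 ) = - 52621/287780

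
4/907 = 4/907 =0.00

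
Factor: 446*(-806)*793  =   - 2^2*13^2*31^1*61^1 * 223^1 = - 285064468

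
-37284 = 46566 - 83850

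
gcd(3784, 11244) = 4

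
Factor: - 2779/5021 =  - 7^1*397^1*5021^(-1 ) 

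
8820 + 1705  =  10525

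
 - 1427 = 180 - 1607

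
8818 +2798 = 11616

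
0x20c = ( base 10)524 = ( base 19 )18b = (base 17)1DE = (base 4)20030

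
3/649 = 3/649 = 0.00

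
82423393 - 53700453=28722940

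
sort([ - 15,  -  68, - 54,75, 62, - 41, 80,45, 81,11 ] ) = [ - 68, - 54,-41, - 15 , 11,45,  62, 75, 80, 81]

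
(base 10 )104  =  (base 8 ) 150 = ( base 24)48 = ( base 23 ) 4C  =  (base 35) 2Y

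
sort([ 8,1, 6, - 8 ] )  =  [-8 , 1, 6, 8]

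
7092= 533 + 6559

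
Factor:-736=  - 2^5*23^1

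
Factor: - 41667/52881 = -17^1*19^1*43^1*17627^(  -  1 ) = -13889/17627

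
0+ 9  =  9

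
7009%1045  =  739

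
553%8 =1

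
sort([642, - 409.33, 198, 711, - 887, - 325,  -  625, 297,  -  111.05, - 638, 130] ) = [  -  887,- 638, - 625, -409.33,  -  325 , -111.05, 130,198, 297,  642,711] 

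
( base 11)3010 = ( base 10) 4004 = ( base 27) 5D8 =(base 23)7d2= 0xfa4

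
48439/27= 1794 + 1/27 = 1794.04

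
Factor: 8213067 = 3^2*71^1 * 12853^1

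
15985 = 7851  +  8134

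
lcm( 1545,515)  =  1545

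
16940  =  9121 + 7819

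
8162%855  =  467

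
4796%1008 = 764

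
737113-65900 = 671213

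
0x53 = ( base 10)83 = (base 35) 2D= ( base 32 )2J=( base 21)3k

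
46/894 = 23/447 = 0.05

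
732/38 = 19 + 5/19 =19.26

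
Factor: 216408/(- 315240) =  - 5^( - 1 )*37^(  -  1 )*127^1=-127/185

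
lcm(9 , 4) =36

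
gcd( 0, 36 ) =36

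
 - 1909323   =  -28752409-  - 26843086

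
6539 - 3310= 3229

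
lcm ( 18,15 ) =90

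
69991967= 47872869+22119098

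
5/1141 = 5/1141 = 0.00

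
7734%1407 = 699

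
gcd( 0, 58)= 58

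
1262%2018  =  1262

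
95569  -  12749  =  82820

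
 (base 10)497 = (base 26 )J3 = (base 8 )761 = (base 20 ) 14h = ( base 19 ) 173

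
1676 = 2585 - 909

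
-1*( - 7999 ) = 7999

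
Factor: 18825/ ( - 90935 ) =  - 3765/18187= - 3^1*5^1 * 13^ ( - 1)*251^1*1399^ (- 1 ) 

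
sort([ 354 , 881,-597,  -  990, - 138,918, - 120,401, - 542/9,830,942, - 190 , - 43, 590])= [ - 990, - 597, - 190, - 138,  -  120, - 542/9, - 43,354, 401, 590 , 830,881, 918,942] 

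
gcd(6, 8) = 2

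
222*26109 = 5796198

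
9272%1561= 1467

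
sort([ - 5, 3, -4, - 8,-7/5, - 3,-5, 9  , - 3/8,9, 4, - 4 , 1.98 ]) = [ - 8, - 5 , - 5, - 4, - 4, - 3, - 7/5, - 3/8,1.98,3,4, 9 , 9] 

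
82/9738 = 41/4869 = 0.01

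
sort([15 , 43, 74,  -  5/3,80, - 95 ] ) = [ - 95,-5/3, 15, 43,74, 80 ]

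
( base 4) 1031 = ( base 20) 3h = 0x4d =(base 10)77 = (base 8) 115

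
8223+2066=10289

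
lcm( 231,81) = 6237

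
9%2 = 1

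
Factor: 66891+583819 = 2^1 * 5^1*65071^1 = 650710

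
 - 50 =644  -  694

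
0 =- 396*0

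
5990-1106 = 4884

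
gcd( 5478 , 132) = 66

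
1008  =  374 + 634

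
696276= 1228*567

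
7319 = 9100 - 1781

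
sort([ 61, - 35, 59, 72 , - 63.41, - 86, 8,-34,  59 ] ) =[-86, - 63.41, - 35, - 34,8 , 59,59,61, 72 ] 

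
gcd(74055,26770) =5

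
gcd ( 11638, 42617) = 1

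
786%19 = 7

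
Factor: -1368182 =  - 2^1*684091^1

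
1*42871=42871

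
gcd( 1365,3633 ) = 21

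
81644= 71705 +9939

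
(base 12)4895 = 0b1111111110001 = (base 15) 2652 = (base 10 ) 8177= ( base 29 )9KS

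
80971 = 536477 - 455506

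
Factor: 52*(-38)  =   - 1976 = - 2^3*13^1*19^1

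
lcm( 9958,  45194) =587522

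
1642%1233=409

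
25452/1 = 25452 = 25452.00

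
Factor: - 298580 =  - 2^2*5^1*14929^1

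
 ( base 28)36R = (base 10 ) 2547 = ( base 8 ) 4763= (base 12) 1583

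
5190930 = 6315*822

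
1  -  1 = 0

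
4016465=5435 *739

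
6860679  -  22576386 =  - 15715707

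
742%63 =49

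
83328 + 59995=143323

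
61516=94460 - 32944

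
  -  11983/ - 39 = 11983/39 = 307.26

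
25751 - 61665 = -35914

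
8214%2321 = 1251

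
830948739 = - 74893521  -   - 905842260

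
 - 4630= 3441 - 8071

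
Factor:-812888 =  - 2^3 *101611^1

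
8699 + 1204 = 9903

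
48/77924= 12/19481=0.00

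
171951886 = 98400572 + 73551314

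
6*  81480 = 488880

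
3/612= 1/204 = 0.00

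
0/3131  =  0 = 0.00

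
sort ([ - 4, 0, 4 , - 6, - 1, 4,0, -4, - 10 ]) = [-10, - 6 ,-4,-4, - 1, 0, 0, 4,4 ] 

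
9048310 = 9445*958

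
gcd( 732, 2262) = 6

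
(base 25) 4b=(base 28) 3r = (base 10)111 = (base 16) 6f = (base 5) 421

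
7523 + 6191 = 13714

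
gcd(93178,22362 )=2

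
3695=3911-216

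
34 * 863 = 29342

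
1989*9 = 17901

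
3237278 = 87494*37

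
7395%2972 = 1451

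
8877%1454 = 153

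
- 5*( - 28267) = 141335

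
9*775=6975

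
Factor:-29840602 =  - 2^1*11^1*19^1*71389^1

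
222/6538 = 111/3269=0.03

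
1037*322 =333914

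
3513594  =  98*35853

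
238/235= 238/235= 1.01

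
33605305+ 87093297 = 120698602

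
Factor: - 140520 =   -  2^3*3^1 * 5^1*1171^1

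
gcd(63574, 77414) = 2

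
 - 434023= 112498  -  546521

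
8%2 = 0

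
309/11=309/11 =28.09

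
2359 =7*337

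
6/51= 2/17 =0.12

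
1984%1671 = 313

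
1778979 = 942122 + 836857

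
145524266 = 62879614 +82644652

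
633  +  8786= 9419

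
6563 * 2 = 13126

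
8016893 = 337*23789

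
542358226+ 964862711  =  1507220937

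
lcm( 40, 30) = 120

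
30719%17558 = 13161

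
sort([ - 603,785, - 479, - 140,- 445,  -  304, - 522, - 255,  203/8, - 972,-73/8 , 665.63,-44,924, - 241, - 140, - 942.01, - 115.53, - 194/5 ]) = [ - 972, - 942.01, - 603, - 522, - 479 ,  -  445,-304, - 255 , - 241, - 140,- 140, -115.53,-44, - 194/5 ,- 73/8 , 203/8,665.63, 785, 924] 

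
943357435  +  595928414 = 1539285849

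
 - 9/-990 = 1/110 = 0.01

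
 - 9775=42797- 52572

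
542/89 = 6 + 8/89 = 6.09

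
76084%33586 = 8912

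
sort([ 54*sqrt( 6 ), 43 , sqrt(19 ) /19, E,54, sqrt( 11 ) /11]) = [sqrt( 19 ) /19, sqrt( 11)/11 , E,43,  54, 54*sqrt( 6) ] 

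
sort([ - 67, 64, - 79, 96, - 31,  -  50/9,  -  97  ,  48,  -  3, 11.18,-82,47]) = [ - 97,  -  82, - 79, - 67, - 31, - 50/9, - 3, 11.18, 47,48,64, 96]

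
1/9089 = 1/9089 =0.00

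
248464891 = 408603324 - 160138433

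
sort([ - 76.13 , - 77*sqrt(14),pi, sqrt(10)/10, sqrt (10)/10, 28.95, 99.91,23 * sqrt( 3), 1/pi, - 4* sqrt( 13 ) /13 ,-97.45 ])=[ -77* sqrt (14 ),-97.45, - 76.13, - 4*sqrt( 13 ) /13, sqrt (10)/10, sqrt( 10 )/10, 1/pi, pi, 28.95,23*sqrt( 3),  99.91] 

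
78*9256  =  721968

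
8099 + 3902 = 12001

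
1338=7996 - 6658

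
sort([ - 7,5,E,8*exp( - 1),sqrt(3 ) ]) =[ - 7, sqrt( 3), E,8*exp( - 1),5]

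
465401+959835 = 1425236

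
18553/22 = 18553/22=843.32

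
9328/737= 848/67  =  12.66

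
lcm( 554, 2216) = 2216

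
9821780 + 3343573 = 13165353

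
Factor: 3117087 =3^2*47^1*7369^1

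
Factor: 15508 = 2^2*3877^1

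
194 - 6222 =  - 6028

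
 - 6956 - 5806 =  - 12762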